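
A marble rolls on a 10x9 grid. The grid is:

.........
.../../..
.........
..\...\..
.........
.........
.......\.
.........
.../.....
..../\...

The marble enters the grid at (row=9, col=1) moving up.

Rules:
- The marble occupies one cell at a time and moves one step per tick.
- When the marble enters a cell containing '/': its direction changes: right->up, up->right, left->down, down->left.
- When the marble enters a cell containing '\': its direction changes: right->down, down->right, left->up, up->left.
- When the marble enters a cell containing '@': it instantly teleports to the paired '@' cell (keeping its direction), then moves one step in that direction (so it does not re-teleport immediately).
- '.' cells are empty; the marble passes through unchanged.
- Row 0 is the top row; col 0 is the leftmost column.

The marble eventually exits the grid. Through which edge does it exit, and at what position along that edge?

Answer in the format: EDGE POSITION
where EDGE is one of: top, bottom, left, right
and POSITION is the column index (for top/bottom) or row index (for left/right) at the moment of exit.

Step 1: enter (9,1), '.' pass, move up to (8,1)
Step 2: enter (8,1), '.' pass, move up to (7,1)
Step 3: enter (7,1), '.' pass, move up to (6,1)
Step 4: enter (6,1), '.' pass, move up to (5,1)
Step 5: enter (5,1), '.' pass, move up to (4,1)
Step 6: enter (4,1), '.' pass, move up to (3,1)
Step 7: enter (3,1), '.' pass, move up to (2,1)
Step 8: enter (2,1), '.' pass, move up to (1,1)
Step 9: enter (1,1), '.' pass, move up to (0,1)
Step 10: enter (0,1), '.' pass, move up to (-1,1)
Step 11: at (-1,1) — EXIT via top edge, pos 1

Answer: top 1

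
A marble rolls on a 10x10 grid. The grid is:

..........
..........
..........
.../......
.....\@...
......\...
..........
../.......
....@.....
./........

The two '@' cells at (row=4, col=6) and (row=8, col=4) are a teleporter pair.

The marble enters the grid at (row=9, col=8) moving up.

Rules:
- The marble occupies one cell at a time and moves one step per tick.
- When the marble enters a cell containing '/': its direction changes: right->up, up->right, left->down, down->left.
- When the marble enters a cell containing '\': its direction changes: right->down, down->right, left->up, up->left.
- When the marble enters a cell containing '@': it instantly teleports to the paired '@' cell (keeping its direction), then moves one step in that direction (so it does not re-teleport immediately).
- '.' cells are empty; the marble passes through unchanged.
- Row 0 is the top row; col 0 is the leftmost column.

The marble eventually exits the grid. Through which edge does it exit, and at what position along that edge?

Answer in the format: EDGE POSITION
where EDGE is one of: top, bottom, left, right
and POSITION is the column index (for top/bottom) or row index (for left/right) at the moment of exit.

Step 1: enter (9,8), '.' pass, move up to (8,8)
Step 2: enter (8,8), '.' pass, move up to (7,8)
Step 3: enter (7,8), '.' pass, move up to (6,8)
Step 4: enter (6,8), '.' pass, move up to (5,8)
Step 5: enter (5,8), '.' pass, move up to (4,8)
Step 6: enter (4,8), '.' pass, move up to (3,8)
Step 7: enter (3,8), '.' pass, move up to (2,8)
Step 8: enter (2,8), '.' pass, move up to (1,8)
Step 9: enter (1,8), '.' pass, move up to (0,8)
Step 10: enter (0,8), '.' pass, move up to (-1,8)
Step 11: at (-1,8) — EXIT via top edge, pos 8

Answer: top 8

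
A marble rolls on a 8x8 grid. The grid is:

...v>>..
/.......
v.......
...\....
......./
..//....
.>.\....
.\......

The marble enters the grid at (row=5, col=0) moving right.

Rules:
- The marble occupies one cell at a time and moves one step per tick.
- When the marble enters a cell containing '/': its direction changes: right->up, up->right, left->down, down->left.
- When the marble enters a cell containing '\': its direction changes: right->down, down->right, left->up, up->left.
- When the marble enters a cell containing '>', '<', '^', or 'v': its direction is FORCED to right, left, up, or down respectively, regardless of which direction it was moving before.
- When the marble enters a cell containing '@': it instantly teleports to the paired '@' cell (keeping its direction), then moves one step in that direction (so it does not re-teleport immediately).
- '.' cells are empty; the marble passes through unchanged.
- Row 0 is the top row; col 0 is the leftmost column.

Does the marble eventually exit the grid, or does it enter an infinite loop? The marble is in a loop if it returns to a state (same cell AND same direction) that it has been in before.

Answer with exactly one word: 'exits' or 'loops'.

Answer: exits

Derivation:
Step 1: enter (5,0), '.' pass, move right to (5,1)
Step 2: enter (5,1), '.' pass, move right to (5,2)
Step 3: enter (5,2), '/' deflects right->up, move up to (4,2)
Step 4: enter (4,2), '.' pass, move up to (3,2)
Step 5: enter (3,2), '.' pass, move up to (2,2)
Step 6: enter (2,2), '.' pass, move up to (1,2)
Step 7: enter (1,2), '.' pass, move up to (0,2)
Step 8: enter (0,2), '.' pass, move up to (-1,2)
Step 9: at (-1,2) — EXIT via top edge, pos 2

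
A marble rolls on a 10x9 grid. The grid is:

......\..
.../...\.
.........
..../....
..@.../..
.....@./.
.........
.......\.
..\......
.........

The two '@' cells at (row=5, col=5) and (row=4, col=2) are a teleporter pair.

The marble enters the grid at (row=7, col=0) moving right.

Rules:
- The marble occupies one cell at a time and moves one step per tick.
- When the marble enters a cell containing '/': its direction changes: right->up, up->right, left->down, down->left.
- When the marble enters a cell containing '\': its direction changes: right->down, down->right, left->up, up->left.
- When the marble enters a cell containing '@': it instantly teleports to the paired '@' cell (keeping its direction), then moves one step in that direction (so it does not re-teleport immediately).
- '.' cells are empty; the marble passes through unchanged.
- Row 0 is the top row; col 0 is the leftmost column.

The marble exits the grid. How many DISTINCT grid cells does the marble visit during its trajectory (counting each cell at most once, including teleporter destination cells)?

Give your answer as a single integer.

Step 1: enter (7,0), '.' pass, move right to (7,1)
Step 2: enter (7,1), '.' pass, move right to (7,2)
Step 3: enter (7,2), '.' pass, move right to (7,3)
Step 4: enter (7,3), '.' pass, move right to (7,4)
Step 5: enter (7,4), '.' pass, move right to (7,5)
Step 6: enter (7,5), '.' pass, move right to (7,6)
Step 7: enter (7,6), '.' pass, move right to (7,7)
Step 8: enter (7,7), '\' deflects right->down, move down to (8,7)
Step 9: enter (8,7), '.' pass, move down to (9,7)
Step 10: enter (9,7), '.' pass, move down to (10,7)
Step 11: at (10,7) — EXIT via bottom edge, pos 7
Distinct cells visited: 10 (path length 10)

Answer: 10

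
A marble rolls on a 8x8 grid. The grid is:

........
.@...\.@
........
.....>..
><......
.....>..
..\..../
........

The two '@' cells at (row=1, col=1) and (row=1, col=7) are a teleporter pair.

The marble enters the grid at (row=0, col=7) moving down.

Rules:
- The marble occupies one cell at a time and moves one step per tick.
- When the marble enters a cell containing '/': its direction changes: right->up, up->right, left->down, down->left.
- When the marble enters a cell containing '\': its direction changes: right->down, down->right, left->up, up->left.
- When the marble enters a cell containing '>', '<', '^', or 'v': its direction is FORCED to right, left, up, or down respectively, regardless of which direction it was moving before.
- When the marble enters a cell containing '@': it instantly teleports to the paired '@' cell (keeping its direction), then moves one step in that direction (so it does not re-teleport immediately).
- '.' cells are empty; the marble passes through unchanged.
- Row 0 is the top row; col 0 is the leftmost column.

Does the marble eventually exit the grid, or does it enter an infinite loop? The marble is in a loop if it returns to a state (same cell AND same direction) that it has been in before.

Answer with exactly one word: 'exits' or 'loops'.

Answer: loops

Derivation:
Step 1: enter (0,7), '.' pass, move down to (1,7)
Step 2: enter (1,7), '@' teleport (1,7)->(1,1), also enter (1,1), move down to (2,1)
Step 3: enter (2,1), '.' pass, move down to (3,1)
Step 4: enter (3,1), '.' pass, move down to (4,1)
Step 5: enter (4,1), '<' forces down->left, move left to (4,0)
Step 6: enter (4,0), '>' forces left->right, move right to (4,1)
Step 7: enter (4,1), '<' forces right->left, move left to (4,0)
Step 8: at (4,0) dir=left — LOOP DETECTED (seen before)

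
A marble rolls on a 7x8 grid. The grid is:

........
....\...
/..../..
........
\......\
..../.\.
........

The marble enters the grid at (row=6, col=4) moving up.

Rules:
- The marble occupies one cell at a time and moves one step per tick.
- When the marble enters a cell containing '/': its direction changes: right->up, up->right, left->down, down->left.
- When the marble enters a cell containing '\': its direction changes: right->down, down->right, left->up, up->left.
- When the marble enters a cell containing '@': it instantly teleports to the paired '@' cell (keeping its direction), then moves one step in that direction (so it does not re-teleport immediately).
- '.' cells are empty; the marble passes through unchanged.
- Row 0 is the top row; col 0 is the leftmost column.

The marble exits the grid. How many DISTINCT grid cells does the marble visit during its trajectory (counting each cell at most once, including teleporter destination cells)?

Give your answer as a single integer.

Answer: 5

Derivation:
Step 1: enter (6,4), '.' pass, move up to (5,4)
Step 2: enter (5,4), '/' deflects up->right, move right to (5,5)
Step 3: enter (5,5), '.' pass, move right to (5,6)
Step 4: enter (5,6), '\' deflects right->down, move down to (6,6)
Step 5: enter (6,6), '.' pass, move down to (7,6)
Step 6: at (7,6) — EXIT via bottom edge, pos 6
Distinct cells visited: 5 (path length 5)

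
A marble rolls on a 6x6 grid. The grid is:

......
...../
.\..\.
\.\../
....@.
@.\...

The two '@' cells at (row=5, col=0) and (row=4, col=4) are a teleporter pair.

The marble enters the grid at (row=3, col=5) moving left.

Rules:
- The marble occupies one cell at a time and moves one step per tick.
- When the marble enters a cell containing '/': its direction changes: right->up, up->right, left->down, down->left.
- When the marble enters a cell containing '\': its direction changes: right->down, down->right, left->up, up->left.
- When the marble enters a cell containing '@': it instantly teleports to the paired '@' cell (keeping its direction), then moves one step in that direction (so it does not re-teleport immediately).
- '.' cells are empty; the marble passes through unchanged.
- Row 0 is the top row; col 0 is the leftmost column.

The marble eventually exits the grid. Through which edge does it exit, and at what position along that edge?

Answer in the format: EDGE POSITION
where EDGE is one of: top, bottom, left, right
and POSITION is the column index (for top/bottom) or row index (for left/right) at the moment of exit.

Answer: bottom 5

Derivation:
Step 1: enter (3,5), '/' deflects left->down, move down to (4,5)
Step 2: enter (4,5), '.' pass, move down to (5,5)
Step 3: enter (5,5), '.' pass, move down to (6,5)
Step 4: at (6,5) — EXIT via bottom edge, pos 5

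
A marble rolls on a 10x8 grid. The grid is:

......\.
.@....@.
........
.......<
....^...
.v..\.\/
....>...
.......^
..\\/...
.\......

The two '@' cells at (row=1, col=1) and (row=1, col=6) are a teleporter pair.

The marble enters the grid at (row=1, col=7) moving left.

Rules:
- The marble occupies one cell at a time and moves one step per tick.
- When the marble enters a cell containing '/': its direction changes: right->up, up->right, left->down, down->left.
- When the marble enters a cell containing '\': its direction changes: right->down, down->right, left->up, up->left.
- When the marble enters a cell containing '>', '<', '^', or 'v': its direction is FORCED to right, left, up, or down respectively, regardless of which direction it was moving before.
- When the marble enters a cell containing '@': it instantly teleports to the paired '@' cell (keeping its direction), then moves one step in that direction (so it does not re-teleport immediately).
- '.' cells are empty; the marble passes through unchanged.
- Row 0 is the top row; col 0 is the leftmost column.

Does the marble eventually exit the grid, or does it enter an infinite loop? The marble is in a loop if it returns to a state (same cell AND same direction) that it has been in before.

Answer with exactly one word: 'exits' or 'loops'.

Answer: exits

Derivation:
Step 1: enter (1,7), '.' pass, move left to (1,6)
Step 2: enter (1,6), '@' teleport (1,6)->(1,1), also enter (1,1), move left to (1,0)
Step 3: enter (1,0), '.' pass, move left to (1,-1)
Step 4: at (1,-1) — EXIT via left edge, pos 1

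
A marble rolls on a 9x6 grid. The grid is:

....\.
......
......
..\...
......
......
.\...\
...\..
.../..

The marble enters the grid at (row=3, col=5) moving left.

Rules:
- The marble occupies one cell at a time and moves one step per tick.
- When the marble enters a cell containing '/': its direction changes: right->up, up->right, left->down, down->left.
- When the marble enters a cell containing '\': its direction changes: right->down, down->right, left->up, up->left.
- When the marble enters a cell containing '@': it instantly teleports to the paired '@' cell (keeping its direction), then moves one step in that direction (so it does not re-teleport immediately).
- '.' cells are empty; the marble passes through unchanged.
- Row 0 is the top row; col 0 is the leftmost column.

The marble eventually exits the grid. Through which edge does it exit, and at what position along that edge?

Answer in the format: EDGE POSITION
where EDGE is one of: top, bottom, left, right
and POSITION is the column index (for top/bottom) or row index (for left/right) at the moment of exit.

Answer: top 2

Derivation:
Step 1: enter (3,5), '.' pass, move left to (3,4)
Step 2: enter (3,4), '.' pass, move left to (3,3)
Step 3: enter (3,3), '.' pass, move left to (3,2)
Step 4: enter (3,2), '\' deflects left->up, move up to (2,2)
Step 5: enter (2,2), '.' pass, move up to (1,2)
Step 6: enter (1,2), '.' pass, move up to (0,2)
Step 7: enter (0,2), '.' pass, move up to (-1,2)
Step 8: at (-1,2) — EXIT via top edge, pos 2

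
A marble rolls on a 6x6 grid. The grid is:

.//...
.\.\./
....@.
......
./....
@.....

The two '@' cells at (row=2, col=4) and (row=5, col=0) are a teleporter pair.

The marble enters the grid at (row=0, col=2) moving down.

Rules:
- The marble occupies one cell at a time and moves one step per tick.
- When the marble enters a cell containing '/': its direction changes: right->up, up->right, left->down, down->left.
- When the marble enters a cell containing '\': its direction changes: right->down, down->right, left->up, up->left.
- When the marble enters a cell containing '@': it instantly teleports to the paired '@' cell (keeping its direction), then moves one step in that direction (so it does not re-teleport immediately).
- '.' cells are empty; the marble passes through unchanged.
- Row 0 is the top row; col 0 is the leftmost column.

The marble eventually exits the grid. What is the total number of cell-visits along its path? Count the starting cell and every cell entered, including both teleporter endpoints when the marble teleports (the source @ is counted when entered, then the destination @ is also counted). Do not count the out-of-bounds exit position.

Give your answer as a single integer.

Step 1: enter (0,2), '/' deflects down->left, move left to (0,1)
Step 2: enter (0,1), '/' deflects left->down, move down to (1,1)
Step 3: enter (1,1), '\' deflects down->right, move right to (1,2)
Step 4: enter (1,2), '.' pass, move right to (1,3)
Step 5: enter (1,3), '\' deflects right->down, move down to (2,3)
Step 6: enter (2,3), '.' pass, move down to (3,3)
Step 7: enter (3,3), '.' pass, move down to (4,3)
Step 8: enter (4,3), '.' pass, move down to (5,3)
Step 9: enter (5,3), '.' pass, move down to (6,3)
Step 10: at (6,3) — EXIT via bottom edge, pos 3
Path length (cell visits): 9

Answer: 9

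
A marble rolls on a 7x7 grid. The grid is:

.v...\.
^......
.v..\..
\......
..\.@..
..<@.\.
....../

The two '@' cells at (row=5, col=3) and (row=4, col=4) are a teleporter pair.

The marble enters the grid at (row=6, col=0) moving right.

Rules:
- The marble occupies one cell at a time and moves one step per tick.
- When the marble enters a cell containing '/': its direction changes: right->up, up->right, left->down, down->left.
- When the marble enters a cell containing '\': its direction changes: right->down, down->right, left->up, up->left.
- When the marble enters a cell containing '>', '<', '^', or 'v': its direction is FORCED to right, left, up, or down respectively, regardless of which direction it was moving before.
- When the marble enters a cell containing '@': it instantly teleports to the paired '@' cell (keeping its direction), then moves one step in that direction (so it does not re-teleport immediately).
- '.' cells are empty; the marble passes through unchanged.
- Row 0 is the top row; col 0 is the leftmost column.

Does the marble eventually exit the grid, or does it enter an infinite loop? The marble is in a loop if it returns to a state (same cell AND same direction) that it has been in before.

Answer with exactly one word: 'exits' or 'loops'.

Step 1: enter (6,0), '.' pass, move right to (6,1)
Step 2: enter (6,1), '.' pass, move right to (6,2)
Step 3: enter (6,2), '.' pass, move right to (6,3)
Step 4: enter (6,3), '.' pass, move right to (6,4)
Step 5: enter (6,4), '.' pass, move right to (6,5)
Step 6: enter (6,5), '.' pass, move right to (6,6)
Step 7: enter (6,6), '/' deflects right->up, move up to (5,6)
Step 8: enter (5,6), '.' pass, move up to (4,6)
Step 9: enter (4,6), '.' pass, move up to (3,6)
Step 10: enter (3,6), '.' pass, move up to (2,6)
Step 11: enter (2,6), '.' pass, move up to (1,6)
Step 12: enter (1,6), '.' pass, move up to (0,6)
Step 13: enter (0,6), '.' pass, move up to (-1,6)
Step 14: at (-1,6) — EXIT via top edge, pos 6

Answer: exits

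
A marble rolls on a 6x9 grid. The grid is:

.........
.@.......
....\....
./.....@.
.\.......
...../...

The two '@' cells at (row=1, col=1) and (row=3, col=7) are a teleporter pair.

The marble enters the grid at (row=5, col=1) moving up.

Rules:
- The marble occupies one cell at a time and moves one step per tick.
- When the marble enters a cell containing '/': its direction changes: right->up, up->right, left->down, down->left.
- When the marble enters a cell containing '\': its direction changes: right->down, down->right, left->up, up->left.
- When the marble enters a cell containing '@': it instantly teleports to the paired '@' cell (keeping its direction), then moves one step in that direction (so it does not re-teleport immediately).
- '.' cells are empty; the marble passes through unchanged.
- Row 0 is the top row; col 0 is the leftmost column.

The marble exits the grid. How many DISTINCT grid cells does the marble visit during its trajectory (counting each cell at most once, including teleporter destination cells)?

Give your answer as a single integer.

Answer: 3

Derivation:
Step 1: enter (5,1), '.' pass, move up to (4,1)
Step 2: enter (4,1), '\' deflects up->left, move left to (4,0)
Step 3: enter (4,0), '.' pass, move left to (4,-1)
Step 4: at (4,-1) — EXIT via left edge, pos 4
Distinct cells visited: 3 (path length 3)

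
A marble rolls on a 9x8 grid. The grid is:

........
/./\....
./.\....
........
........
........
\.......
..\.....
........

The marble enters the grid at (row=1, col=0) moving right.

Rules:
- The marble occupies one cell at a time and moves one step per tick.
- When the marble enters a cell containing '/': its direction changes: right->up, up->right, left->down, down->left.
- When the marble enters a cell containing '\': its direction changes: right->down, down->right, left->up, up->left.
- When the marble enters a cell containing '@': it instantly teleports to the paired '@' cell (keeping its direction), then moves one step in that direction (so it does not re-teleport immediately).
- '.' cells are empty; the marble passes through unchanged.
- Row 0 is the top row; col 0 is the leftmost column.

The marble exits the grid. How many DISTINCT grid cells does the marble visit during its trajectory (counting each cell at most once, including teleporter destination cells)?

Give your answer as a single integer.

Answer: 2

Derivation:
Step 1: enter (1,0), '/' deflects right->up, move up to (0,0)
Step 2: enter (0,0), '.' pass, move up to (-1,0)
Step 3: at (-1,0) — EXIT via top edge, pos 0
Distinct cells visited: 2 (path length 2)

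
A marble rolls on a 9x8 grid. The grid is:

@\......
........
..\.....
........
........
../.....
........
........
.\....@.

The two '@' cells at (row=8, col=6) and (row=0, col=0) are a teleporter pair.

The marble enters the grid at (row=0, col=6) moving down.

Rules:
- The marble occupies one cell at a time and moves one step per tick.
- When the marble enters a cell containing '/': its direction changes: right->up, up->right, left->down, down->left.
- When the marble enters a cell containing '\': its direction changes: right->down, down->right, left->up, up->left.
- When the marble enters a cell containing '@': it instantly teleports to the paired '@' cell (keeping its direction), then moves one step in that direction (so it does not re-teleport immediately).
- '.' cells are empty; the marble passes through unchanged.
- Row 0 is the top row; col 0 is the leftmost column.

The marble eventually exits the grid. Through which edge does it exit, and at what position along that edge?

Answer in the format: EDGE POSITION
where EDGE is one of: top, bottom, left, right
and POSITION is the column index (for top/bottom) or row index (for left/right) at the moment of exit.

Answer: bottom 0

Derivation:
Step 1: enter (0,6), '.' pass, move down to (1,6)
Step 2: enter (1,6), '.' pass, move down to (2,6)
Step 3: enter (2,6), '.' pass, move down to (3,6)
Step 4: enter (3,6), '.' pass, move down to (4,6)
Step 5: enter (4,6), '.' pass, move down to (5,6)
Step 6: enter (5,6), '.' pass, move down to (6,6)
Step 7: enter (6,6), '.' pass, move down to (7,6)
Step 8: enter (7,6), '.' pass, move down to (8,6)
Step 9: enter (8,6), '@' teleport (8,6)->(0,0), also enter (0,0), move down to (1,0)
Step 10: enter (1,0), '.' pass, move down to (2,0)
Step 11: enter (2,0), '.' pass, move down to (3,0)
Step 12: enter (3,0), '.' pass, move down to (4,0)
Step 13: enter (4,0), '.' pass, move down to (5,0)
Step 14: enter (5,0), '.' pass, move down to (6,0)
Step 15: enter (6,0), '.' pass, move down to (7,0)
Step 16: enter (7,0), '.' pass, move down to (8,0)
Step 17: enter (8,0), '.' pass, move down to (9,0)
Step 18: at (9,0) — EXIT via bottom edge, pos 0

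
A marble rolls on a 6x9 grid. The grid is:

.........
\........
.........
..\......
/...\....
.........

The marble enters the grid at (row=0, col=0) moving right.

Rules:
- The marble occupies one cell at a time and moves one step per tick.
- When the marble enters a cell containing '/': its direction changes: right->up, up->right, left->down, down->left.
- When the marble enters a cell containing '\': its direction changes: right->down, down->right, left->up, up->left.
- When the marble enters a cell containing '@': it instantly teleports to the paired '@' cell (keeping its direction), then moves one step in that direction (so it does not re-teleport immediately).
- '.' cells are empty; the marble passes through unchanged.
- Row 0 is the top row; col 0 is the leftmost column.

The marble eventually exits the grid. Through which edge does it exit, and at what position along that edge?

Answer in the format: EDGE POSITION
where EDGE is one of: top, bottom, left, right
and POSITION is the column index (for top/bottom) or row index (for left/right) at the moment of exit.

Answer: right 0

Derivation:
Step 1: enter (0,0), '.' pass, move right to (0,1)
Step 2: enter (0,1), '.' pass, move right to (0,2)
Step 3: enter (0,2), '.' pass, move right to (0,3)
Step 4: enter (0,3), '.' pass, move right to (0,4)
Step 5: enter (0,4), '.' pass, move right to (0,5)
Step 6: enter (0,5), '.' pass, move right to (0,6)
Step 7: enter (0,6), '.' pass, move right to (0,7)
Step 8: enter (0,7), '.' pass, move right to (0,8)
Step 9: enter (0,8), '.' pass, move right to (0,9)
Step 10: at (0,9) — EXIT via right edge, pos 0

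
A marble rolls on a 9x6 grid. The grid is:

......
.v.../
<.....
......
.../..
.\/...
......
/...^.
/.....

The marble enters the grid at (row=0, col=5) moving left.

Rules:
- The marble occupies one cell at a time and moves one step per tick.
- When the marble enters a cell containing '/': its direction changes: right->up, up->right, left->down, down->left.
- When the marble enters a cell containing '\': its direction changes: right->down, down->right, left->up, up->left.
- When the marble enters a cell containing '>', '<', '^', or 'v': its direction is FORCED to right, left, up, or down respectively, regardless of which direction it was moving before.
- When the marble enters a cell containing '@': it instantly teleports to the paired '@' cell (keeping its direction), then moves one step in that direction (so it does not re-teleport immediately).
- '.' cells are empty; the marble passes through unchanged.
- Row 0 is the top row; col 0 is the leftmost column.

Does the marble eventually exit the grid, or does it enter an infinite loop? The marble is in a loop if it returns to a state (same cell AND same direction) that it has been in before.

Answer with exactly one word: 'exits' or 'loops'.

Answer: exits

Derivation:
Step 1: enter (0,5), '.' pass, move left to (0,4)
Step 2: enter (0,4), '.' pass, move left to (0,3)
Step 3: enter (0,3), '.' pass, move left to (0,2)
Step 4: enter (0,2), '.' pass, move left to (0,1)
Step 5: enter (0,1), '.' pass, move left to (0,0)
Step 6: enter (0,0), '.' pass, move left to (0,-1)
Step 7: at (0,-1) — EXIT via left edge, pos 0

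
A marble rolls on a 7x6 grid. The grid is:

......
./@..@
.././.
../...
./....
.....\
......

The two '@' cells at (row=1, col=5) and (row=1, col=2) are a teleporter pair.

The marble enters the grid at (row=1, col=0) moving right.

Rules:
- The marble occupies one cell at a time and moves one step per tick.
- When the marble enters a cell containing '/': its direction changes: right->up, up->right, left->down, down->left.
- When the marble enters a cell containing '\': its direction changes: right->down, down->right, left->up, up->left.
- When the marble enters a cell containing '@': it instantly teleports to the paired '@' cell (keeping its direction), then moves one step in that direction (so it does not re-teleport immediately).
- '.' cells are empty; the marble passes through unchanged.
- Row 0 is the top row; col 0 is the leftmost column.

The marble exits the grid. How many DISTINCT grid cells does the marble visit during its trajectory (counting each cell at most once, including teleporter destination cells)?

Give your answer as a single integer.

Answer: 3

Derivation:
Step 1: enter (1,0), '.' pass, move right to (1,1)
Step 2: enter (1,1), '/' deflects right->up, move up to (0,1)
Step 3: enter (0,1), '.' pass, move up to (-1,1)
Step 4: at (-1,1) — EXIT via top edge, pos 1
Distinct cells visited: 3 (path length 3)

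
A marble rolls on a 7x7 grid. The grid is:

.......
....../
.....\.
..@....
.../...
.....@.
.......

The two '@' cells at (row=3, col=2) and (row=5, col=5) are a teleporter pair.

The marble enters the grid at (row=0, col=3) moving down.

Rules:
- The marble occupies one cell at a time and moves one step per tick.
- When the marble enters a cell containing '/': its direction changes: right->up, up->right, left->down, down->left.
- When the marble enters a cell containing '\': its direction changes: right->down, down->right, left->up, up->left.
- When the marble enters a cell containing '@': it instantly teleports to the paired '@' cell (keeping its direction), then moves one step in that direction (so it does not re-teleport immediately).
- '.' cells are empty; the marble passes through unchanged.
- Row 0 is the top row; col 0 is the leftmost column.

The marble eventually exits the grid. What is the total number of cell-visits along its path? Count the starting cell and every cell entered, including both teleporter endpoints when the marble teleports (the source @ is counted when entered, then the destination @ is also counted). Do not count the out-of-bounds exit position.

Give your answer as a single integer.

Step 1: enter (0,3), '.' pass, move down to (1,3)
Step 2: enter (1,3), '.' pass, move down to (2,3)
Step 3: enter (2,3), '.' pass, move down to (3,3)
Step 4: enter (3,3), '.' pass, move down to (4,3)
Step 5: enter (4,3), '/' deflects down->left, move left to (4,2)
Step 6: enter (4,2), '.' pass, move left to (4,1)
Step 7: enter (4,1), '.' pass, move left to (4,0)
Step 8: enter (4,0), '.' pass, move left to (4,-1)
Step 9: at (4,-1) — EXIT via left edge, pos 4
Path length (cell visits): 8

Answer: 8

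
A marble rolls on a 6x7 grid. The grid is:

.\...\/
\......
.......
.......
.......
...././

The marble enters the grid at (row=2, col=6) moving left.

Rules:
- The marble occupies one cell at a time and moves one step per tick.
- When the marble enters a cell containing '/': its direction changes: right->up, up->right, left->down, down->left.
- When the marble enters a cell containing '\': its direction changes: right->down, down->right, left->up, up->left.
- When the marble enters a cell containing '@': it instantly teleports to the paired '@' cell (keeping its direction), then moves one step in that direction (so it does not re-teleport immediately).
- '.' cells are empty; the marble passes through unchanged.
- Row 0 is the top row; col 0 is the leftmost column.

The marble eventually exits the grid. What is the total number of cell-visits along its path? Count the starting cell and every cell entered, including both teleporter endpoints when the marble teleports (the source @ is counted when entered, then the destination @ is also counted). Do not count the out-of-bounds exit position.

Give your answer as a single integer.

Step 1: enter (2,6), '.' pass, move left to (2,5)
Step 2: enter (2,5), '.' pass, move left to (2,4)
Step 3: enter (2,4), '.' pass, move left to (2,3)
Step 4: enter (2,3), '.' pass, move left to (2,2)
Step 5: enter (2,2), '.' pass, move left to (2,1)
Step 6: enter (2,1), '.' pass, move left to (2,0)
Step 7: enter (2,0), '.' pass, move left to (2,-1)
Step 8: at (2,-1) — EXIT via left edge, pos 2
Path length (cell visits): 7

Answer: 7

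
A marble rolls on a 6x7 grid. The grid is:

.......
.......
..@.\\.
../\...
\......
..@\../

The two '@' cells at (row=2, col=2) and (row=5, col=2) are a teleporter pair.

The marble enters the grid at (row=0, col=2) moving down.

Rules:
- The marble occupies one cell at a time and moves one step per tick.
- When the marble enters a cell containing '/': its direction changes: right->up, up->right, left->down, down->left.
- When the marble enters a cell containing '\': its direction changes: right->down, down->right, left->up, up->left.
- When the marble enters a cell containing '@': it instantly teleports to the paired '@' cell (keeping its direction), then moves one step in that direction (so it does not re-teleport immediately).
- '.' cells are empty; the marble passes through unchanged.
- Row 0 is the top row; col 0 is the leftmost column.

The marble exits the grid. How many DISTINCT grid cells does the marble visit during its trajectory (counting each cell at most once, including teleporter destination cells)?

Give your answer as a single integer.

Answer: 4

Derivation:
Step 1: enter (0,2), '.' pass, move down to (1,2)
Step 2: enter (1,2), '.' pass, move down to (2,2)
Step 3: enter (2,2), '@' teleport (2,2)->(5,2), also enter (5,2), move down to (6,2)
Step 4: at (6,2) — EXIT via bottom edge, pos 2
Distinct cells visited: 4 (path length 4)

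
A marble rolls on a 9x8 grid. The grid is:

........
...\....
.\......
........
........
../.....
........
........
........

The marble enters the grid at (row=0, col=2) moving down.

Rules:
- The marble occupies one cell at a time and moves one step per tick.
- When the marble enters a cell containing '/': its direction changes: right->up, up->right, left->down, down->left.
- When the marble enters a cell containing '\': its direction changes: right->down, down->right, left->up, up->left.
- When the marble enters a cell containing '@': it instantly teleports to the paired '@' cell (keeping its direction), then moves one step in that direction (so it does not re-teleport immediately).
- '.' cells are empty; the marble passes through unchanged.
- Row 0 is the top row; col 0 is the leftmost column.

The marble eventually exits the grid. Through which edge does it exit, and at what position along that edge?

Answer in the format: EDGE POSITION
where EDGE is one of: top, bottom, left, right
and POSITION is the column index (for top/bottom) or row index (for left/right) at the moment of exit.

Answer: left 5

Derivation:
Step 1: enter (0,2), '.' pass, move down to (1,2)
Step 2: enter (1,2), '.' pass, move down to (2,2)
Step 3: enter (2,2), '.' pass, move down to (3,2)
Step 4: enter (3,2), '.' pass, move down to (4,2)
Step 5: enter (4,2), '.' pass, move down to (5,2)
Step 6: enter (5,2), '/' deflects down->left, move left to (5,1)
Step 7: enter (5,1), '.' pass, move left to (5,0)
Step 8: enter (5,0), '.' pass, move left to (5,-1)
Step 9: at (5,-1) — EXIT via left edge, pos 5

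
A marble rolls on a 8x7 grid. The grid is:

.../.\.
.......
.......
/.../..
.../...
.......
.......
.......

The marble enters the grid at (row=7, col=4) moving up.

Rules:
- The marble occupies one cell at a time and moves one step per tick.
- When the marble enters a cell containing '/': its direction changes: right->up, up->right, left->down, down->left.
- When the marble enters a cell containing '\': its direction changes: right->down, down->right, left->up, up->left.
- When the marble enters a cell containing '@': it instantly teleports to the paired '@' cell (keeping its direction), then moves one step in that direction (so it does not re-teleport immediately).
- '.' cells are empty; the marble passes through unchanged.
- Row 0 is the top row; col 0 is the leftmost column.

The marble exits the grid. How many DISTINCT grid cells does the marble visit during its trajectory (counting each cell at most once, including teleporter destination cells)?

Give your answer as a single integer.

Step 1: enter (7,4), '.' pass, move up to (6,4)
Step 2: enter (6,4), '.' pass, move up to (5,4)
Step 3: enter (5,4), '.' pass, move up to (4,4)
Step 4: enter (4,4), '.' pass, move up to (3,4)
Step 5: enter (3,4), '/' deflects up->right, move right to (3,5)
Step 6: enter (3,5), '.' pass, move right to (3,6)
Step 7: enter (3,6), '.' pass, move right to (3,7)
Step 8: at (3,7) — EXIT via right edge, pos 3
Distinct cells visited: 7 (path length 7)

Answer: 7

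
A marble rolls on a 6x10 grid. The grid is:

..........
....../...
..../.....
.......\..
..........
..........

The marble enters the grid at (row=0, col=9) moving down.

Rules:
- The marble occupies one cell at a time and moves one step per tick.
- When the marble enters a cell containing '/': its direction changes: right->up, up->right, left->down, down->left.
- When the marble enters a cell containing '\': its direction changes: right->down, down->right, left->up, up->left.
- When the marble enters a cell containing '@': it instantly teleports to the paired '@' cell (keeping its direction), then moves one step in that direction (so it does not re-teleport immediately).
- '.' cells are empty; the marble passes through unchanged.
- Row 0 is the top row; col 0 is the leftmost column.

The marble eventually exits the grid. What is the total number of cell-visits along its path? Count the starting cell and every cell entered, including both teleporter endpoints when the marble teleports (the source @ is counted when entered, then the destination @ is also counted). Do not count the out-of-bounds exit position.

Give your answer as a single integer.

Step 1: enter (0,9), '.' pass, move down to (1,9)
Step 2: enter (1,9), '.' pass, move down to (2,9)
Step 3: enter (2,9), '.' pass, move down to (3,9)
Step 4: enter (3,9), '.' pass, move down to (4,9)
Step 5: enter (4,9), '.' pass, move down to (5,9)
Step 6: enter (5,9), '.' pass, move down to (6,9)
Step 7: at (6,9) — EXIT via bottom edge, pos 9
Path length (cell visits): 6

Answer: 6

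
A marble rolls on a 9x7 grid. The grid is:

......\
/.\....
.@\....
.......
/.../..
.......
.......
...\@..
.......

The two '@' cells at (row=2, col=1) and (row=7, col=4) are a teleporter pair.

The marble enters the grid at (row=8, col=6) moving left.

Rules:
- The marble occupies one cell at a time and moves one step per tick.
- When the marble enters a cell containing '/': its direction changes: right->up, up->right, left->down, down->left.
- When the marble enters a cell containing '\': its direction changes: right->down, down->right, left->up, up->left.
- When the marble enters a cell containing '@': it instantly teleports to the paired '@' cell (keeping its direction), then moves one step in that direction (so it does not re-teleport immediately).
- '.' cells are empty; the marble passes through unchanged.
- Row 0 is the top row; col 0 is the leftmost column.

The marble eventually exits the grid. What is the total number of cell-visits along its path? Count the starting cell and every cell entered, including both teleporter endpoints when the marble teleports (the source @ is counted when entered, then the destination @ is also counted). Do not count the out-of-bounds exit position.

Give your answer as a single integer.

Step 1: enter (8,6), '.' pass, move left to (8,5)
Step 2: enter (8,5), '.' pass, move left to (8,4)
Step 3: enter (8,4), '.' pass, move left to (8,3)
Step 4: enter (8,3), '.' pass, move left to (8,2)
Step 5: enter (8,2), '.' pass, move left to (8,1)
Step 6: enter (8,1), '.' pass, move left to (8,0)
Step 7: enter (8,0), '.' pass, move left to (8,-1)
Step 8: at (8,-1) — EXIT via left edge, pos 8
Path length (cell visits): 7

Answer: 7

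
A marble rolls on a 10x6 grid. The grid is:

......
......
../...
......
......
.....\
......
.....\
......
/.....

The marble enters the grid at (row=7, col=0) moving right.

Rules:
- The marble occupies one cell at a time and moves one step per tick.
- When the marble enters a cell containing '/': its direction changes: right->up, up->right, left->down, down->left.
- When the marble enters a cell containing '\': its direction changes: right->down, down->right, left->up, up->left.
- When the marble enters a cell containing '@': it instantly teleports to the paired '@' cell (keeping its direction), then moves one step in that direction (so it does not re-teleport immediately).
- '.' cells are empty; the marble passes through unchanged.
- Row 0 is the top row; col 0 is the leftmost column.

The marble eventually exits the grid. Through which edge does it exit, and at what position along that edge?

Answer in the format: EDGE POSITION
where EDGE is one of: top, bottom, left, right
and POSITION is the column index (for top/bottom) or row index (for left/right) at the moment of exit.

Step 1: enter (7,0), '.' pass, move right to (7,1)
Step 2: enter (7,1), '.' pass, move right to (7,2)
Step 3: enter (7,2), '.' pass, move right to (7,3)
Step 4: enter (7,3), '.' pass, move right to (7,4)
Step 5: enter (7,4), '.' pass, move right to (7,5)
Step 6: enter (7,5), '\' deflects right->down, move down to (8,5)
Step 7: enter (8,5), '.' pass, move down to (9,5)
Step 8: enter (9,5), '.' pass, move down to (10,5)
Step 9: at (10,5) — EXIT via bottom edge, pos 5

Answer: bottom 5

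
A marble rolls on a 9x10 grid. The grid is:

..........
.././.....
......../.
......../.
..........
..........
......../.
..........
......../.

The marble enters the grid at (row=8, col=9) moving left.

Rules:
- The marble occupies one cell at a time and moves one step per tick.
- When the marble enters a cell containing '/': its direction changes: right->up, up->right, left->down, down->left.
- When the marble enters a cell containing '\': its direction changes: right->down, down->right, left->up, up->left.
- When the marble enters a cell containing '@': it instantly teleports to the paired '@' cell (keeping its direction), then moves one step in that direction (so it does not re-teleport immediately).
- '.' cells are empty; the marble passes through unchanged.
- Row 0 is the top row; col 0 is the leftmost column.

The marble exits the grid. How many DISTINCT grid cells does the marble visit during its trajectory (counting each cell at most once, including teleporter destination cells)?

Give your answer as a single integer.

Step 1: enter (8,9), '.' pass, move left to (8,8)
Step 2: enter (8,8), '/' deflects left->down, move down to (9,8)
Step 3: at (9,8) — EXIT via bottom edge, pos 8
Distinct cells visited: 2 (path length 2)

Answer: 2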